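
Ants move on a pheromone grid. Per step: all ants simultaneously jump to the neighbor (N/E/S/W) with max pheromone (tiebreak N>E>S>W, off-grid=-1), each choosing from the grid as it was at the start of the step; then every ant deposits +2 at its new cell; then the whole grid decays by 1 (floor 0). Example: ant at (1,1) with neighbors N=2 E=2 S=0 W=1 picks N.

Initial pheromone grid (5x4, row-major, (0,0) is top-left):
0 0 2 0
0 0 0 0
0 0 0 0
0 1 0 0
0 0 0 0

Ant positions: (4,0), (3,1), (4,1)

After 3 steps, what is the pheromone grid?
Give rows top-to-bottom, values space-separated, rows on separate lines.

After step 1: ants at (3,0),(2,1),(3,1)
  0 0 1 0
  0 0 0 0
  0 1 0 0
  1 2 0 0
  0 0 0 0
After step 2: ants at (3,1),(3,1),(2,1)
  0 0 0 0
  0 0 0 0
  0 2 0 0
  0 5 0 0
  0 0 0 0
After step 3: ants at (2,1),(2,1),(3,1)
  0 0 0 0
  0 0 0 0
  0 5 0 0
  0 6 0 0
  0 0 0 0

0 0 0 0
0 0 0 0
0 5 0 0
0 6 0 0
0 0 0 0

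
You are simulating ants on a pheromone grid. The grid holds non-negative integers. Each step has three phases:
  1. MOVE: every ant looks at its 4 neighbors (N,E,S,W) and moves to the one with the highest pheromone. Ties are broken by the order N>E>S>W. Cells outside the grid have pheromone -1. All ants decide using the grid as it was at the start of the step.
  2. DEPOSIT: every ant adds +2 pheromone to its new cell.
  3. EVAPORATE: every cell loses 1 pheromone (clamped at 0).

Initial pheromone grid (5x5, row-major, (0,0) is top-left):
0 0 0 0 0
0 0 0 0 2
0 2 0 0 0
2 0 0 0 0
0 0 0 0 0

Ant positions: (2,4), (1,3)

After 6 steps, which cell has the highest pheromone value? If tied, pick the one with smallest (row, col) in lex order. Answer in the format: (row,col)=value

Step 1: ant0:(2,4)->N->(1,4) | ant1:(1,3)->E->(1,4)
  grid max=5 at (1,4)
Step 2: ant0:(1,4)->N->(0,4) | ant1:(1,4)->N->(0,4)
  grid max=4 at (1,4)
Step 3: ant0:(0,4)->S->(1,4) | ant1:(0,4)->S->(1,4)
  grid max=7 at (1,4)
Step 4: ant0:(1,4)->N->(0,4) | ant1:(1,4)->N->(0,4)
  grid max=6 at (1,4)
Step 5: ant0:(0,4)->S->(1,4) | ant1:(0,4)->S->(1,4)
  grid max=9 at (1,4)
Step 6: ant0:(1,4)->N->(0,4) | ant1:(1,4)->N->(0,4)
  grid max=8 at (1,4)
Final grid:
  0 0 0 0 7
  0 0 0 0 8
  0 0 0 0 0
  0 0 0 0 0
  0 0 0 0 0
Max pheromone 8 at (1,4)

Answer: (1,4)=8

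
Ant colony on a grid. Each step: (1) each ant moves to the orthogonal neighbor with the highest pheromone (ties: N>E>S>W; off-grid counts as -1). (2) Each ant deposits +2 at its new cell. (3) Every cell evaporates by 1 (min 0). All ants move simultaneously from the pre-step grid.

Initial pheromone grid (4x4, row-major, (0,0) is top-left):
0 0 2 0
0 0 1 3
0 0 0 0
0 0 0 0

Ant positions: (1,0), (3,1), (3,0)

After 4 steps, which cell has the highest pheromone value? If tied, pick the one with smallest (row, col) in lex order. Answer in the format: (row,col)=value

Step 1: ant0:(1,0)->N->(0,0) | ant1:(3,1)->N->(2,1) | ant2:(3,0)->N->(2,0)
  grid max=2 at (1,3)
Step 2: ant0:(0,0)->E->(0,1) | ant1:(2,1)->W->(2,0) | ant2:(2,0)->E->(2,1)
  grid max=2 at (2,0)
Step 3: ant0:(0,1)->E->(0,2) | ant1:(2,0)->E->(2,1) | ant2:(2,1)->W->(2,0)
  grid max=3 at (2,0)
Step 4: ant0:(0,2)->E->(0,3) | ant1:(2,1)->W->(2,0) | ant2:(2,0)->E->(2,1)
  grid max=4 at (2,0)
Final grid:
  0 0 0 1
  0 0 0 0
  4 4 0 0
  0 0 0 0
Max pheromone 4 at (2,0)

Answer: (2,0)=4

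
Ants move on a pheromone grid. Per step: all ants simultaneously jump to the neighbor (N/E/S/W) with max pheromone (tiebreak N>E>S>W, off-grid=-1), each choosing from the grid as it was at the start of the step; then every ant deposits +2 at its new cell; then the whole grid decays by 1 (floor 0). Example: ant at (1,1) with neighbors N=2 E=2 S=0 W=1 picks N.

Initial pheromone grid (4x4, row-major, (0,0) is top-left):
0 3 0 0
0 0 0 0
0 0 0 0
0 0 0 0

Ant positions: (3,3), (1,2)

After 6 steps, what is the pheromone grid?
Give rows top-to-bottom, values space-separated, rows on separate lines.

After step 1: ants at (2,3),(0,2)
  0 2 1 0
  0 0 0 0
  0 0 0 1
  0 0 0 0
After step 2: ants at (1,3),(0,1)
  0 3 0 0
  0 0 0 1
  0 0 0 0
  0 0 0 0
After step 3: ants at (0,3),(0,2)
  0 2 1 1
  0 0 0 0
  0 0 0 0
  0 0 0 0
After step 4: ants at (0,2),(0,1)
  0 3 2 0
  0 0 0 0
  0 0 0 0
  0 0 0 0
After step 5: ants at (0,1),(0,2)
  0 4 3 0
  0 0 0 0
  0 0 0 0
  0 0 0 0
After step 6: ants at (0,2),(0,1)
  0 5 4 0
  0 0 0 0
  0 0 0 0
  0 0 0 0

0 5 4 0
0 0 0 0
0 0 0 0
0 0 0 0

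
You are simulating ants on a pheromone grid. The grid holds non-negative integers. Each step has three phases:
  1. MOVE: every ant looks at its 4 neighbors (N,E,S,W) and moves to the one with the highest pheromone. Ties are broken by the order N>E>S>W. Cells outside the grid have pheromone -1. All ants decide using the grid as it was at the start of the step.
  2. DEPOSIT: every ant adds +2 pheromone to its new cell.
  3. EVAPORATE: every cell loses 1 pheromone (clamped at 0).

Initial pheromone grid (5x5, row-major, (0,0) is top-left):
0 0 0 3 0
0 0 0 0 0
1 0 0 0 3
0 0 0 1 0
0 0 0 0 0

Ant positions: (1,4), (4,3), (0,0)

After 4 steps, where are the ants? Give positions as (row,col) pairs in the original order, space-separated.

Step 1: ant0:(1,4)->S->(2,4) | ant1:(4,3)->N->(3,3) | ant2:(0,0)->E->(0,1)
  grid max=4 at (2,4)
Step 2: ant0:(2,4)->N->(1,4) | ant1:(3,3)->N->(2,3) | ant2:(0,1)->E->(0,2)
  grid max=3 at (2,4)
Step 3: ant0:(1,4)->S->(2,4) | ant1:(2,3)->E->(2,4) | ant2:(0,2)->E->(0,3)
  grid max=6 at (2,4)
Step 4: ant0:(2,4)->N->(1,4) | ant1:(2,4)->N->(1,4) | ant2:(0,3)->E->(0,4)
  grid max=5 at (2,4)

(1,4) (1,4) (0,4)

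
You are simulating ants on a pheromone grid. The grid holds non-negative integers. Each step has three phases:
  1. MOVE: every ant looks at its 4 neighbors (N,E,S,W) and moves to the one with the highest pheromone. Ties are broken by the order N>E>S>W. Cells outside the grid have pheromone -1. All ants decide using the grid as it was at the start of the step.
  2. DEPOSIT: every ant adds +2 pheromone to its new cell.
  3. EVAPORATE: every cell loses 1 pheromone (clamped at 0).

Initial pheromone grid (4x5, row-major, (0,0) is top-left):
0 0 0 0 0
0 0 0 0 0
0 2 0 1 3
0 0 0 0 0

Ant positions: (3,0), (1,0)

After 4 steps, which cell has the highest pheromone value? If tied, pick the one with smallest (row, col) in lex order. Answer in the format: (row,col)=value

Step 1: ant0:(3,0)->N->(2,0) | ant1:(1,0)->N->(0,0)
  grid max=2 at (2,4)
Step 2: ant0:(2,0)->E->(2,1) | ant1:(0,0)->E->(0,1)
  grid max=2 at (2,1)
Step 3: ant0:(2,1)->N->(1,1) | ant1:(0,1)->E->(0,2)
  grid max=1 at (0,2)
Step 4: ant0:(1,1)->S->(2,1) | ant1:(0,2)->E->(0,3)
  grid max=2 at (2,1)
Final grid:
  0 0 0 1 0
  0 0 0 0 0
  0 2 0 0 0
  0 0 0 0 0
Max pheromone 2 at (2,1)

Answer: (2,1)=2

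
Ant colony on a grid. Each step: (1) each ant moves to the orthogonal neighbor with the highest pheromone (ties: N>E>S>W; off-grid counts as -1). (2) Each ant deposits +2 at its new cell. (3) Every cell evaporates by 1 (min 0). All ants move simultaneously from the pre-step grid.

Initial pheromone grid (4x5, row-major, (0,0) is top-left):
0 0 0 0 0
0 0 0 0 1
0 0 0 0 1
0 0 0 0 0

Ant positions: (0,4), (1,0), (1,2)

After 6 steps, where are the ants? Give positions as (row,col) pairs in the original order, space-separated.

Step 1: ant0:(0,4)->S->(1,4) | ant1:(1,0)->N->(0,0) | ant2:(1,2)->N->(0,2)
  grid max=2 at (1,4)
Step 2: ant0:(1,4)->N->(0,4) | ant1:(0,0)->E->(0,1) | ant2:(0,2)->E->(0,3)
  grid max=1 at (0,1)
Step 3: ant0:(0,4)->S->(1,4) | ant1:(0,1)->E->(0,2) | ant2:(0,3)->E->(0,4)
  grid max=2 at (0,4)
Step 4: ant0:(1,4)->N->(0,4) | ant1:(0,2)->E->(0,3) | ant2:(0,4)->S->(1,4)
  grid max=3 at (0,4)
Step 5: ant0:(0,4)->S->(1,4) | ant1:(0,3)->E->(0,4) | ant2:(1,4)->N->(0,4)
  grid max=6 at (0,4)
Step 6: ant0:(1,4)->N->(0,4) | ant1:(0,4)->S->(1,4) | ant2:(0,4)->S->(1,4)
  grid max=7 at (0,4)

(0,4) (1,4) (1,4)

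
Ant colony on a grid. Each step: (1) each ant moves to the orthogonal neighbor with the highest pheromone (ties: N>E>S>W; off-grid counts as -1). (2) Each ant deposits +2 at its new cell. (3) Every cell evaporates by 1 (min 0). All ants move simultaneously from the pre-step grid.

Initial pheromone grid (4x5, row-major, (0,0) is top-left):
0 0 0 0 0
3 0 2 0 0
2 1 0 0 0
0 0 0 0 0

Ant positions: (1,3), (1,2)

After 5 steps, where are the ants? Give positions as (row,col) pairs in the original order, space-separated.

Step 1: ant0:(1,3)->W->(1,2) | ant1:(1,2)->N->(0,2)
  grid max=3 at (1,2)
Step 2: ant0:(1,2)->N->(0,2) | ant1:(0,2)->S->(1,2)
  grid max=4 at (1,2)
Step 3: ant0:(0,2)->S->(1,2) | ant1:(1,2)->N->(0,2)
  grid max=5 at (1,2)
Step 4: ant0:(1,2)->N->(0,2) | ant1:(0,2)->S->(1,2)
  grid max=6 at (1,2)
Step 5: ant0:(0,2)->S->(1,2) | ant1:(1,2)->N->(0,2)
  grid max=7 at (1,2)

(1,2) (0,2)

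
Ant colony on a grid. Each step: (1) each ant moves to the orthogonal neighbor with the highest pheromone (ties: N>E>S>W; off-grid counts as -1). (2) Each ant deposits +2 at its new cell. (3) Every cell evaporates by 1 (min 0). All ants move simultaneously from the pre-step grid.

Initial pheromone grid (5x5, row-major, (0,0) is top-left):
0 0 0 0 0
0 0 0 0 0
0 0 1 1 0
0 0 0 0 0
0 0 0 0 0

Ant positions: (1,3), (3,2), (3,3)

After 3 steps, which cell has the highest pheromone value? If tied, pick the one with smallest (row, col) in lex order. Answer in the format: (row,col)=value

Answer: (2,3)=8

Derivation:
Step 1: ant0:(1,3)->S->(2,3) | ant1:(3,2)->N->(2,2) | ant2:(3,3)->N->(2,3)
  grid max=4 at (2,3)
Step 2: ant0:(2,3)->W->(2,2) | ant1:(2,2)->E->(2,3) | ant2:(2,3)->W->(2,2)
  grid max=5 at (2,2)
Step 3: ant0:(2,2)->E->(2,3) | ant1:(2,3)->W->(2,2) | ant2:(2,2)->E->(2,3)
  grid max=8 at (2,3)
Final grid:
  0 0 0 0 0
  0 0 0 0 0
  0 0 6 8 0
  0 0 0 0 0
  0 0 0 0 0
Max pheromone 8 at (2,3)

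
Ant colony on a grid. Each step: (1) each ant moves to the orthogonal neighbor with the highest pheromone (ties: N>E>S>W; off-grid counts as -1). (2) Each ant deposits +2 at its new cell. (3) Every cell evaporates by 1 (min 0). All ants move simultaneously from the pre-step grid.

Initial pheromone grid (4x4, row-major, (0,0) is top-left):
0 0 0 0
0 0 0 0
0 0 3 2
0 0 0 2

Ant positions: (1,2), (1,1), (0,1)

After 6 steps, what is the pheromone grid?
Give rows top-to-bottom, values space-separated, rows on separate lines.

After step 1: ants at (2,2),(0,1),(0,2)
  0 1 1 0
  0 0 0 0
  0 0 4 1
  0 0 0 1
After step 2: ants at (2,3),(0,2),(0,1)
  0 2 2 0
  0 0 0 0
  0 0 3 2
  0 0 0 0
After step 3: ants at (2,2),(0,1),(0,2)
  0 3 3 0
  0 0 0 0
  0 0 4 1
  0 0 0 0
After step 4: ants at (2,3),(0,2),(0,1)
  0 4 4 0
  0 0 0 0
  0 0 3 2
  0 0 0 0
After step 5: ants at (2,2),(0,1),(0,2)
  0 5 5 0
  0 0 0 0
  0 0 4 1
  0 0 0 0
After step 6: ants at (2,3),(0,2),(0,1)
  0 6 6 0
  0 0 0 0
  0 0 3 2
  0 0 0 0

0 6 6 0
0 0 0 0
0 0 3 2
0 0 0 0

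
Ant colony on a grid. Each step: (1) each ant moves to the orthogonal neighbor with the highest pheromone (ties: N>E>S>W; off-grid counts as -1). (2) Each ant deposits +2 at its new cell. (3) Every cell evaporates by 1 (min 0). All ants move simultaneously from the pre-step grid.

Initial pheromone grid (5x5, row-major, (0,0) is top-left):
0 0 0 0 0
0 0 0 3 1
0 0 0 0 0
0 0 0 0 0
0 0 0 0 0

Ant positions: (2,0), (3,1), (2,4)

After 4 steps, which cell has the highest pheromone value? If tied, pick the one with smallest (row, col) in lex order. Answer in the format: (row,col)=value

Answer: (0,2)=3

Derivation:
Step 1: ant0:(2,0)->N->(1,0) | ant1:(3,1)->N->(2,1) | ant2:(2,4)->N->(1,4)
  grid max=2 at (1,3)
Step 2: ant0:(1,0)->N->(0,0) | ant1:(2,1)->N->(1,1) | ant2:(1,4)->W->(1,3)
  grid max=3 at (1,3)
Step 3: ant0:(0,0)->E->(0,1) | ant1:(1,1)->N->(0,1) | ant2:(1,3)->E->(1,4)
  grid max=3 at (0,1)
Step 4: ant0:(0,1)->E->(0,2) | ant1:(0,1)->E->(0,2) | ant2:(1,4)->W->(1,3)
  grid max=3 at (0,2)
Final grid:
  0 2 3 0 0
  0 0 0 3 1
  0 0 0 0 0
  0 0 0 0 0
  0 0 0 0 0
Max pheromone 3 at (0,2)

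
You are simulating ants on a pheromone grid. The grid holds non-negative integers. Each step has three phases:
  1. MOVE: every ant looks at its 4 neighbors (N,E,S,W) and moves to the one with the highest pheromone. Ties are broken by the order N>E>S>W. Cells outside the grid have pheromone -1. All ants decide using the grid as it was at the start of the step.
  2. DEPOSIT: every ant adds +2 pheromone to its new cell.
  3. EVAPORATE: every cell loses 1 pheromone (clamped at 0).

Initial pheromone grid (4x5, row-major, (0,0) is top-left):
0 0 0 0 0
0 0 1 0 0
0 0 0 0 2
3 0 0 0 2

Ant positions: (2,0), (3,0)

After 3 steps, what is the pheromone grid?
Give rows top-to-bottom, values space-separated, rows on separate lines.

After step 1: ants at (3,0),(2,0)
  0 0 0 0 0
  0 0 0 0 0
  1 0 0 0 1
  4 0 0 0 1
After step 2: ants at (2,0),(3,0)
  0 0 0 0 0
  0 0 0 0 0
  2 0 0 0 0
  5 0 0 0 0
After step 3: ants at (3,0),(2,0)
  0 0 0 0 0
  0 0 0 0 0
  3 0 0 0 0
  6 0 0 0 0

0 0 0 0 0
0 0 0 0 0
3 0 0 0 0
6 0 0 0 0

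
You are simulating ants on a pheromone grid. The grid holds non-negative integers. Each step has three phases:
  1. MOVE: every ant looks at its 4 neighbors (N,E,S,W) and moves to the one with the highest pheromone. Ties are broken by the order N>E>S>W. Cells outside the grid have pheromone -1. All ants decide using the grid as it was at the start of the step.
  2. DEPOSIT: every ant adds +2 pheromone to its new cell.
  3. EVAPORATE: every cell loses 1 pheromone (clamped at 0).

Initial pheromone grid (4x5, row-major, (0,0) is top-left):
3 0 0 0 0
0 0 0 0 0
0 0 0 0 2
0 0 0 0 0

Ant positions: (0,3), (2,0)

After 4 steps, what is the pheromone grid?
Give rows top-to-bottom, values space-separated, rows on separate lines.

After step 1: ants at (0,4),(1,0)
  2 0 0 0 1
  1 0 0 0 0
  0 0 0 0 1
  0 0 0 0 0
After step 2: ants at (1,4),(0,0)
  3 0 0 0 0
  0 0 0 0 1
  0 0 0 0 0
  0 0 0 0 0
After step 3: ants at (0,4),(0,1)
  2 1 0 0 1
  0 0 0 0 0
  0 0 0 0 0
  0 0 0 0 0
After step 4: ants at (1,4),(0,0)
  3 0 0 0 0
  0 0 0 0 1
  0 0 0 0 0
  0 0 0 0 0

3 0 0 0 0
0 0 0 0 1
0 0 0 0 0
0 0 0 0 0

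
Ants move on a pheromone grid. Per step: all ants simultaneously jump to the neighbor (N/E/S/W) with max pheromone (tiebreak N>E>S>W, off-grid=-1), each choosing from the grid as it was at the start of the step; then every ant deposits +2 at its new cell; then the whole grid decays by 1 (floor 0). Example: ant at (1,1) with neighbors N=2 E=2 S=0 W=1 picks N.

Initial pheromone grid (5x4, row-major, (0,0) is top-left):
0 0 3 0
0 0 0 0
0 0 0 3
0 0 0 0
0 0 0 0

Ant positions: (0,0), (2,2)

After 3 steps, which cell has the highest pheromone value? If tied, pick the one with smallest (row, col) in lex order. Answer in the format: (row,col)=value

Answer: (2,3)=4

Derivation:
Step 1: ant0:(0,0)->E->(0,1) | ant1:(2,2)->E->(2,3)
  grid max=4 at (2,3)
Step 2: ant0:(0,1)->E->(0,2) | ant1:(2,3)->N->(1,3)
  grid max=3 at (0,2)
Step 3: ant0:(0,2)->E->(0,3) | ant1:(1,3)->S->(2,3)
  grid max=4 at (2,3)
Final grid:
  0 0 2 1
  0 0 0 0
  0 0 0 4
  0 0 0 0
  0 0 0 0
Max pheromone 4 at (2,3)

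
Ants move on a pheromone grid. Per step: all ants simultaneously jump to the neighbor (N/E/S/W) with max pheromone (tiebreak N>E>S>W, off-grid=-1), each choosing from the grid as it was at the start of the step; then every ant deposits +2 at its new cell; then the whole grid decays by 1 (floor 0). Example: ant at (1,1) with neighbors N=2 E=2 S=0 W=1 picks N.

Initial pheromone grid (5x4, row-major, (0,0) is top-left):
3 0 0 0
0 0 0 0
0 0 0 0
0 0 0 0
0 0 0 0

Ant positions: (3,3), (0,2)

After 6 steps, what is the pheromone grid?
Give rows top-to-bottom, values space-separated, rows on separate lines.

After step 1: ants at (2,3),(0,3)
  2 0 0 1
  0 0 0 0
  0 0 0 1
  0 0 0 0
  0 0 0 0
After step 2: ants at (1,3),(1,3)
  1 0 0 0
  0 0 0 3
  0 0 0 0
  0 0 0 0
  0 0 0 0
After step 3: ants at (0,3),(0,3)
  0 0 0 3
  0 0 0 2
  0 0 0 0
  0 0 0 0
  0 0 0 0
After step 4: ants at (1,3),(1,3)
  0 0 0 2
  0 0 0 5
  0 0 0 0
  0 0 0 0
  0 0 0 0
After step 5: ants at (0,3),(0,3)
  0 0 0 5
  0 0 0 4
  0 0 0 0
  0 0 0 0
  0 0 0 0
After step 6: ants at (1,3),(1,3)
  0 0 0 4
  0 0 0 7
  0 0 0 0
  0 0 0 0
  0 0 0 0

0 0 0 4
0 0 0 7
0 0 0 0
0 0 0 0
0 0 0 0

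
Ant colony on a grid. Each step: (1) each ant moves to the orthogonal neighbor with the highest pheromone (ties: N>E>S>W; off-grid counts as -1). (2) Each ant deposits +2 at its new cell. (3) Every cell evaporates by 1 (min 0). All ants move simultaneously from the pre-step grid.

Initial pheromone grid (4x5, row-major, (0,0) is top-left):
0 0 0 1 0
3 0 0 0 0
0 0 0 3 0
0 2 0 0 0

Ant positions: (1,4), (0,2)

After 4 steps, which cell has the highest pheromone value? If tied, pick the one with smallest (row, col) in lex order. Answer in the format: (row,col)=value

Step 1: ant0:(1,4)->N->(0,4) | ant1:(0,2)->E->(0,3)
  grid max=2 at (0,3)
Step 2: ant0:(0,4)->W->(0,3) | ant1:(0,3)->E->(0,4)
  grid max=3 at (0,3)
Step 3: ant0:(0,3)->E->(0,4) | ant1:(0,4)->W->(0,3)
  grid max=4 at (0,3)
Step 4: ant0:(0,4)->W->(0,3) | ant1:(0,3)->E->(0,4)
  grid max=5 at (0,3)
Final grid:
  0 0 0 5 4
  0 0 0 0 0
  0 0 0 0 0
  0 0 0 0 0
Max pheromone 5 at (0,3)

Answer: (0,3)=5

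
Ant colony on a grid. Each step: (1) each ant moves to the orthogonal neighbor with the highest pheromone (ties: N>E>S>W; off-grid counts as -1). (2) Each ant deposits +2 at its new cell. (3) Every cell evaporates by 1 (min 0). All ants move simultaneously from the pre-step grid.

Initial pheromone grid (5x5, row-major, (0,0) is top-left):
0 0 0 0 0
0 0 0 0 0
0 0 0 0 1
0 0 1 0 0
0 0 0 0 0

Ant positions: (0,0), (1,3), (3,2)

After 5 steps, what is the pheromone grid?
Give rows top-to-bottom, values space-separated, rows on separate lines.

After step 1: ants at (0,1),(0,3),(2,2)
  0 1 0 1 0
  0 0 0 0 0
  0 0 1 0 0
  0 0 0 0 0
  0 0 0 0 0
After step 2: ants at (0,2),(0,4),(1,2)
  0 0 1 0 1
  0 0 1 0 0
  0 0 0 0 0
  0 0 0 0 0
  0 0 0 0 0
After step 3: ants at (1,2),(1,4),(0,2)
  0 0 2 0 0
  0 0 2 0 1
  0 0 0 0 0
  0 0 0 0 0
  0 0 0 0 0
After step 4: ants at (0,2),(0,4),(1,2)
  0 0 3 0 1
  0 0 3 0 0
  0 0 0 0 0
  0 0 0 0 0
  0 0 0 0 0
After step 5: ants at (1,2),(1,4),(0,2)
  0 0 4 0 0
  0 0 4 0 1
  0 0 0 0 0
  0 0 0 0 0
  0 0 0 0 0

0 0 4 0 0
0 0 4 0 1
0 0 0 0 0
0 0 0 0 0
0 0 0 0 0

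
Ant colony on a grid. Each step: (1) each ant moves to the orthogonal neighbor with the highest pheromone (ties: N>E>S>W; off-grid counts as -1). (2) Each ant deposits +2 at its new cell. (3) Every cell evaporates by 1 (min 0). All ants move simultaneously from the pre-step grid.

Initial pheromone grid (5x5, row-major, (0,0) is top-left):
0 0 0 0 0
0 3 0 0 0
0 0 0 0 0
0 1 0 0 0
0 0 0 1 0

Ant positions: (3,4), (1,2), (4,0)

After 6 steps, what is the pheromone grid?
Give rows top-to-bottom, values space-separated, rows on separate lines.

After step 1: ants at (2,4),(1,1),(3,0)
  0 0 0 0 0
  0 4 0 0 0
  0 0 0 0 1
  1 0 0 0 0
  0 0 0 0 0
After step 2: ants at (1,4),(0,1),(2,0)
  0 1 0 0 0
  0 3 0 0 1
  1 0 0 0 0
  0 0 0 0 0
  0 0 0 0 0
After step 3: ants at (0,4),(1,1),(1,0)
  0 0 0 0 1
  1 4 0 0 0
  0 0 0 0 0
  0 0 0 0 0
  0 0 0 0 0
After step 4: ants at (1,4),(1,0),(1,1)
  0 0 0 0 0
  2 5 0 0 1
  0 0 0 0 0
  0 0 0 0 0
  0 0 0 0 0
After step 5: ants at (0,4),(1,1),(1,0)
  0 0 0 0 1
  3 6 0 0 0
  0 0 0 0 0
  0 0 0 0 0
  0 0 0 0 0
After step 6: ants at (1,4),(1,0),(1,1)
  0 0 0 0 0
  4 7 0 0 1
  0 0 0 0 0
  0 0 0 0 0
  0 0 0 0 0

0 0 0 0 0
4 7 0 0 1
0 0 0 0 0
0 0 0 0 0
0 0 0 0 0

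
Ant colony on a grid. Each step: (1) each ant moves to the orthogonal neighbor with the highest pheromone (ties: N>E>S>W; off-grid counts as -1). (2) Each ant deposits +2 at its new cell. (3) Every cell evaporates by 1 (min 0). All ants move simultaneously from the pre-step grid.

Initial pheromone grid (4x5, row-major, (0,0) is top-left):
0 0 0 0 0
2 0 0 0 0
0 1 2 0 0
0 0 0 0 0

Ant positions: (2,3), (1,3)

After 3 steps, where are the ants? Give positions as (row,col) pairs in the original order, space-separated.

Step 1: ant0:(2,3)->W->(2,2) | ant1:(1,3)->N->(0,3)
  grid max=3 at (2,2)
Step 2: ant0:(2,2)->N->(1,2) | ant1:(0,3)->E->(0,4)
  grid max=2 at (2,2)
Step 3: ant0:(1,2)->S->(2,2) | ant1:(0,4)->S->(1,4)
  grid max=3 at (2,2)

(2,2) (1,4)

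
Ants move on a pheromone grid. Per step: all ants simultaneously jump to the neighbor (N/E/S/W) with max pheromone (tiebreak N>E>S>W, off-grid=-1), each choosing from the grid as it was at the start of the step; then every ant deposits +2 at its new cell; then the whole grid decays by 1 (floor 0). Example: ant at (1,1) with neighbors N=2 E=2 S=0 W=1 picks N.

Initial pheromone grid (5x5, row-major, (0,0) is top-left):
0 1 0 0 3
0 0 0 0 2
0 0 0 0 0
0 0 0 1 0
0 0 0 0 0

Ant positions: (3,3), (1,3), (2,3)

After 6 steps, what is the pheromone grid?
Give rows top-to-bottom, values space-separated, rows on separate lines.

After step 1: ants at (2,3),(1,4),(3,3)
  0 0 0 0 2
  0 0 0 0 3
  0 0 0 1 0
  0 0 0 2 0
  0 0 0 0 0
After step 2: ants at (3,3),(0,4),(2,3)
  0 0 0 0 3
  0 0 0 0 2
  0 0 0 2 0
  0 0 0 3 0
  0 0 0 0 0
After step 3: ants at (2,3),(1,4),(3,3)
  0 0 0 0 2
  0 0 0 0 3
  0 0 0 3 0
  0 0 0 4 0
  0 0 0 0 0
After step 4: ants at (3,3),(0,4),(2,3)
  0 0 0 0 3
  0 0 0 0 2
  0 0 0 4 0
  0 0 0 5 0
  0 0 0 0 0
After step 5: ants at (2,3),(1,4),(3,3)
  0 0 0 0 2
  0 0 0 0 3
  0 0 0 5 0
  0 0 0 6 0
  0 0 0 0 0
After step 6: ants at (3,3),(0,4),(2,3)
  0 0 0 0 3
  0 0 0 0 2
  0 0 0 6 0
  0 0 0 7 0
  0 0 0 0 0

0 0 0 0 3
0 0 0 0 2
0 0 0 6 0
0 0 0 7 0
0 0 0 0 0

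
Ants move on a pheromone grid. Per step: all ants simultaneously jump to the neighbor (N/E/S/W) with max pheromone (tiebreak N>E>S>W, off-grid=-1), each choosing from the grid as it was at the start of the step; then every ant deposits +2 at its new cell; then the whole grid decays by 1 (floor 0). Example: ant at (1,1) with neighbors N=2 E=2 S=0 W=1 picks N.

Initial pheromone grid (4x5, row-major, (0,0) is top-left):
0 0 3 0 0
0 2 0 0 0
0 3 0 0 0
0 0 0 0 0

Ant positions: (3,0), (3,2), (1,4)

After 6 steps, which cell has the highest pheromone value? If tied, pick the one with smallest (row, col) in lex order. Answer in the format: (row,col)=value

Step 1: ant0:(3,0)->N->(2,0) | ant1:(3,2)->N->(2,2) | ant2:(1,4)->N->(0,4)
  grid max=2 at (0,2)
Step 2: ant0:(2,0)->E->(2,1) | ant1:(2,2)->W->(2,1) | ant2:(0,4)->S->(1,4)
  grid max=5 at (2,1)
Step 3: ant0:(2,1)->N->(1,1) | ant1:(2,1)->N->(1,1) | ant2:(1,4)->N->(0,4)
  grid max=4 at (2,1)
Step 4: ant0:(1,1)->S->(2,1) | ant1:(1,1)->S->(2,1) | ant2:(0,4)->S->(1,4)
  grid max=7 at (2,1)
Step 5: ant0:(2,1)->N->(1,1) | ant1:(2,1)->N->(1,1) | ant2:(1,4)->N->(0,4)
  grid max=6 at (2,1)
Step 6: ant0:(1,1)->S->(2,1) | ant1:(1,1)->S->(2,1) | ant2:(0,4)->S->(1,4)
  grid max=9 at (2,1)
Final grid:
  0 0 0 0 0
  0 4 0 0 1
  0 9 0 0 0
  0 0 0 0 0
Max pheromone 9 at (2,1)

Answer: (2,1)=9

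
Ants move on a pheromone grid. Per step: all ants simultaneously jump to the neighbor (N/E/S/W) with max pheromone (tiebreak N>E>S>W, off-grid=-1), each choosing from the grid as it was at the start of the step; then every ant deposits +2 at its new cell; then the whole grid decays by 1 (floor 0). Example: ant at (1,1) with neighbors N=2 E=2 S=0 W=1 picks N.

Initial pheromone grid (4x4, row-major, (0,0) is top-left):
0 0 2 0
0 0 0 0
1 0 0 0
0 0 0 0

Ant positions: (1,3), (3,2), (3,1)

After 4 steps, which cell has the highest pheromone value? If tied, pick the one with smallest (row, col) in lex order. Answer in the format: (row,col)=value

Answer: (2,1)=4

Derivation:
Step 1: ant0:(1,3)->N->(0,3) | ant1:(3,2)->N->(2,2) | ant2:(3,1)->N->(2,1)
  grid max=1 at (0,2)
Step 2: ant0:(0,3)->W->(0,2) | ant1:(2,2)->W->(2,1) | ant2:(2,1)->E->(2,2)
  grid max=2 at (0,2)
Step 3: ant0:(0,2)->E->(0,3) | ant1:(2,1)->E->(2,2) | ant2:(2,2)->W->(2,1)
  grid max=3 at (2,1)
Step 4: ant0:(0,3)->W->(0,2) | ant1:(2,2)->W->(2,1) | ant2:(2,1)->E->(2,2)
  grid max=4 at (2,1)
Final grid:
  0 0 2 0
  0 0 0 0
  0 4 4 0
  0 0 0 0
Max pheromone 4 at (2,1)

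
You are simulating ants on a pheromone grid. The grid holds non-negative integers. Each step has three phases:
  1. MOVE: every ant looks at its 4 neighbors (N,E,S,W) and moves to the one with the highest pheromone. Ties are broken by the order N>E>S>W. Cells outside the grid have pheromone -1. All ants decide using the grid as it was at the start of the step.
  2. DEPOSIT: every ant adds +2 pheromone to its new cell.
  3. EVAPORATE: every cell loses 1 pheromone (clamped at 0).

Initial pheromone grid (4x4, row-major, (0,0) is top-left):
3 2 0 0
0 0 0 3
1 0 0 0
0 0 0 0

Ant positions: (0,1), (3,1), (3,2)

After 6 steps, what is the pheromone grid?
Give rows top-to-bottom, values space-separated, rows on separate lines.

After step 1: ants at (0,0),(2,1),(2,2)
  4 1 0 0
  0 0 0 2
  0 1 1 0
  0 0 0 0
After step 2: ants at (0,1),(2,2),(2,1)
  3 2 0 0
  0 0 0 1
  0 2 2 0
  0 0 0 0
After step 3: ants at (0,0),(2,1),(2,2)
  4 1 0 0
  0 0 0 0
  0 3 3 0
  0 0 0 0
After step 4: ants at (0,1),(2,2),(2,1)
  3 2 0 0
  0 0 0 0
  0 4 4 0
  0 0 0 0
After step 5: ants at (0,0),(2,1),(2,2)
  4 1 0 0
  0 0 0 0
  0 5 5 0
  0 0 0 0
After step 6: ants at (0,1),(2,2),(2,1)
  3 2 0 0
  0 0 0 0
  0 6 6 0
  0 0 0 0

3 2 0 0
0 0 0 0
0 6 6 0
0 0 0 0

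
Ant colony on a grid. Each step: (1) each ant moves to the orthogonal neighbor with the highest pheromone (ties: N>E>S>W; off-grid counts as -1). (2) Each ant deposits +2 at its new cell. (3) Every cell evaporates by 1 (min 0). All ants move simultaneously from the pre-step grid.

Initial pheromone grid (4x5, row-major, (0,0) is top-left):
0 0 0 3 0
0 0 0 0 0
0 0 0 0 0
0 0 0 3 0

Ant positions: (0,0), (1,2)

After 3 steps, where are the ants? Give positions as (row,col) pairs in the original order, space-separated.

Step 1: ant0:(0,0)->E->(0,1) | ant1:(1,2)->N->(0,2)
  grid max=2 at (0,3)
Step 2: ant0:(0,1)->E->(0,2) | ant1:(0,2)->E->(0,3)
  grid max=3 at (0,3)
Step 3: ant0:(0,2)->E->(0,3) | ant1:(0,3)->W->(0,2)
  grid max=4 at (0,3)

(0,3) (0,2)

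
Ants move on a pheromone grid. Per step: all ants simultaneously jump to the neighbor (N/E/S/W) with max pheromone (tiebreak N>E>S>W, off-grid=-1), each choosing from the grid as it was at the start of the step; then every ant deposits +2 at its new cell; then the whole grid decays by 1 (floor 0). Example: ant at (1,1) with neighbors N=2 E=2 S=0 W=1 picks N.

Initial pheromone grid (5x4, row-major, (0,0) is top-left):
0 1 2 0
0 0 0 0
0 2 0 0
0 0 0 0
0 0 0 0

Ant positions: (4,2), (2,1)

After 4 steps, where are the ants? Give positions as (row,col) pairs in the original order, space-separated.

Step 1: ant0:(4,2)->N->(3,2) | ant1:(2,1)->N->(1,1)
  grid max=1 at (0,2)
Step 2: ant0:(3,2)->N->(2,2) | ant1:(1,1)->S->(2,1)
  grid max=2 at (2,1)
Step 3: ant0:(2,2)->W->(2,1) | ant1:(2,1)->E->(2,2)
  grid max=3 at (2,1)
Step 4: ant0:(2,1)->E->(2,2) | ant1:(2,2)->W->(2,1)
  grid max=4 at (2,1)

(2,2) (2,1)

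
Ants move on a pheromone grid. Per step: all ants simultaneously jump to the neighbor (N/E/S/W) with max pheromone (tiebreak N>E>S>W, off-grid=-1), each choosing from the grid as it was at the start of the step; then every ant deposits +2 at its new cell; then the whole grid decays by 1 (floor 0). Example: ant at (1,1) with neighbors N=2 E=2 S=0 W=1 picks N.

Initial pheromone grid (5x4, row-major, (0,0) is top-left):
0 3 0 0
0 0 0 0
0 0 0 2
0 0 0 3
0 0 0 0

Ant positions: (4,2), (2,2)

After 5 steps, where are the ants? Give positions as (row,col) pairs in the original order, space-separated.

Step 1: ant0:(4,2)->N->(3,2) | ant1:(2,2)->E->(2,3)
  grid max=3 at (2,3)
Step 2: ant0:(3,2)->E->(3,3) | ant1:(2,3)->S->(3,3)
  grid max=5 at (3,3)
Step 3: ant0:(3,3)->N->(2,3) | ant1:(3,3)->N->(2,3)
  grid max=5 at (2,3)
Step 4: ant0:(2,3)->S->(3,3) | ant1:(2,3)->S->(3,3)
  grid max=7 at (3,3)
Step 5: ant0:(3,3)->N->(2,3) | ant1:(3,3)->N->(2,3)
  grid max=7 at (2,3)

(2,3) (2,3)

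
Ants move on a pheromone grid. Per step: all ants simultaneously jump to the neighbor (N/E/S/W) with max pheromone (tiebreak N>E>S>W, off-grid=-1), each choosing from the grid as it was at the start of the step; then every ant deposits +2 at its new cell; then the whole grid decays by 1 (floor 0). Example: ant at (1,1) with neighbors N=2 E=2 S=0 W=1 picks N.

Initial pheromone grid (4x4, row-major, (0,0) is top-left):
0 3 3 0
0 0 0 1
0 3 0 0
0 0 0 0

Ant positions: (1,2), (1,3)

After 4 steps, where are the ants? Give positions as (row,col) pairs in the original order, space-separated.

Step 1: ant0:(1,2)->N->(0,2) | ant1:(1,3)->N->(0,3)
  grid max=4 at (0,2)
Step 2: ant0:(0,2)->W->(0,1) | ant1:(0,3)->W->(0,2)
  grid max=5 at (0,2)
Step 3: ant0:(0,1)->E->(0,2) | ant1:(0,2)->W->(0,1)
  grid max=6 at (0,2)
Step 4: ant0:(0,2)->W->(0,1) | ant1:(0,1)->E->(0,2)
  grid max=7 at (0,2)

(0,1) (0,2)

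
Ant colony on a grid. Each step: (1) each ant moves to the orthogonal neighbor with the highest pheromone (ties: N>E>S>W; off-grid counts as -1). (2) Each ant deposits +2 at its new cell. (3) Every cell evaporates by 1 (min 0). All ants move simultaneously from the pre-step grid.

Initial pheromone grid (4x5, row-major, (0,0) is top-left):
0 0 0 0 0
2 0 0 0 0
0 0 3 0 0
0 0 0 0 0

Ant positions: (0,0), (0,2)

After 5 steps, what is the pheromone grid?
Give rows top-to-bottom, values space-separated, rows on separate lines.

After step 1: ants at (1,0),(0,3)
  0 0 0 1 0
  3 0 0 0 0
  0 0 2 0 0
  0 0 0 0 0
After step 2: ants at (0,0),(0,4)
  1 0 0 0 1
  2 0 0 0 0
  0 0 1 0 0
  0 0 0 0 0
After step 3: ants at (1,0),(1,4)
  0 0 0 0 0
  3 0 0 0 1
  0 0 0 0 0
  0 0 0 0 0
After step 4: ants at (0,0),(0,4)
  1 0 0 0 1
  2 0 0 0 0
  0 0 0 0 0
  0 0 0 0 0
After step 5: ants at (1,0),(1,4)
  0 0 0 0 0
  3 0 0 0 1
  0 0 0 0 0
  0 0 0 0 0

0 0 0 0 0
3 0 0 0 1
0 0 0 0 0
0 0 0 0 0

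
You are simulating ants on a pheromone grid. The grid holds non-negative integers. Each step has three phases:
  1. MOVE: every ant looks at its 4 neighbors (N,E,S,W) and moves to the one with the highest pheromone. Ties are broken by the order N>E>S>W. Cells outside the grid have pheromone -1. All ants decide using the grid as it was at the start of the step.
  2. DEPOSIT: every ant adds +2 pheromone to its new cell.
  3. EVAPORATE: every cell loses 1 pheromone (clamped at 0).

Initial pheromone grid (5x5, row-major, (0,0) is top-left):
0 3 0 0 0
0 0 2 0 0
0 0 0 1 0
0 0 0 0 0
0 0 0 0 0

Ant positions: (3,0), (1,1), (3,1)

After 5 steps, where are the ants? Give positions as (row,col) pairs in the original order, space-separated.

Step 1: ant0:(3,0)->N->(2,0) | ant1:(1,1)->N->(0,1) | ant2:(3,1)->N->(2,1)
  grid max=4 at (0,1)
Step 2: ant0:(2,0)->E->(2,1) | ant1:(0,1)->E->(0,2) | ant2:(2,1)->W->(2,0)
  grid max=3 at (0,1)
Step 3: ant0:(2,1)->W->(2,0) | ant1:(0,2)->W->(0,1) | ant2:(2,0)->E->(2,1)
  grid max=4 at (0,1)
Step 4: ant0:(2,0)->E->(2,1) | ant1:(0,1)->E->(0,2) | ant2:(2,1)->W->(2,0)
  grid max=4 at (2,0)
Step 5: ant0:(2,1)->W->(2,0) | ant1:(0,2)->W->(0,1) | ant2:(2,0)->E->(2,1)
  grid max=5 at (2,0)

(2,0) (0,1) (2,1)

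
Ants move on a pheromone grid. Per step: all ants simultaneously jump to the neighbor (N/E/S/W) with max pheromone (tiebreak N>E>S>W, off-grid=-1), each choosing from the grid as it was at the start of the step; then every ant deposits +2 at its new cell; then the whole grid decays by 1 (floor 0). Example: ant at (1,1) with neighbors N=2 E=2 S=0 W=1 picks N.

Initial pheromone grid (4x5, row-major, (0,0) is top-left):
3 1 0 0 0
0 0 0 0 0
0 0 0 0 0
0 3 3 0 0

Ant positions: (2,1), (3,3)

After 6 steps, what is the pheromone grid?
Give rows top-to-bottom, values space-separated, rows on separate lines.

After step 1: ants at (3,1),(3,2)
  2 0 0 0 0
  0 0 0 0 0
  0 0 0 0 0
  0 4 4 0 0
After step 2: ants at (3,2),(3,1)
  1 0 0 0 0
  0 0 0 0 0
  0 0 0 0 0
  0 5 5 0 0
After step 3: ants at (3,1),(3,2)
  0 0 0 0 0
  0 0 0 0 0
  0 0 0 0 0
  0 6 6 0 0
After step 4: ants at (3,2),(3,1)
  0 0 0 0 0
  0 0 0 0 0
  0 0 0 0 0
  0 7 7 0 0
After step 5: ants at (3,1),(3,2)
  0 0 0 0 0
  0 0 0 0 0
  0 0 0 0 0
  0 8 8 0 0
After step 6: ants at (3,2),(3,1)
  0 0 0 0 0
  0 0 0 0 0
  0 0 0 0 0
  0 9 9 0 0

0 0 0 0 0
0 0 0 0 0
0 0 0 0 0
0 9 9 0 0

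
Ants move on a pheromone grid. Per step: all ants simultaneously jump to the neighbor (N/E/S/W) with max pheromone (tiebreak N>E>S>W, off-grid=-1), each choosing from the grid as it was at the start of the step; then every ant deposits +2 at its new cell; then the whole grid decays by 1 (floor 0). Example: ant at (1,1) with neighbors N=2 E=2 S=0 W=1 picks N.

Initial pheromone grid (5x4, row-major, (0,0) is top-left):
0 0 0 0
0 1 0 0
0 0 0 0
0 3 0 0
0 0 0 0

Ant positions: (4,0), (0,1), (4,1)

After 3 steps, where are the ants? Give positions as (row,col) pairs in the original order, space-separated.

Step 1: ant0:(4,0)->N->(3,0) | ant1:(0,1)->S->(1,1) | ant2:(4,1)->N->(3,1)
  grid max=4 at (3,1)
Step 2: ant0:(3,0)->E->(3,1) | ant1:(1,1)->N->(0,1) | ant2:(3,1)->W->(3,0)
  grid max=5 at (3,1)
Step 3: ant0:(3,1)->W->(3,0) | ant1:(0,1)->S->(1,1) | ant2:(3,0)->E->(3,1)
  grid max=6 at (3,1)

(3,0) (1,1) (3,1)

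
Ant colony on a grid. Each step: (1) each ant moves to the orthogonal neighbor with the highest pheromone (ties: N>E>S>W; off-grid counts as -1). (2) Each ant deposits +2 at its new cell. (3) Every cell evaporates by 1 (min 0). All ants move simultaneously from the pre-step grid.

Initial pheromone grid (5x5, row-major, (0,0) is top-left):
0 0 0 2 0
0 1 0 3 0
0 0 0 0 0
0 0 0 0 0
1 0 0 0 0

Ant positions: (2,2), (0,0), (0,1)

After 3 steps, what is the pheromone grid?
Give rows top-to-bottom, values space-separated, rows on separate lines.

After step 1: ants at (1,2),(0,1),(1,1)
  0 1 0 1 0
  0 2 1 2 0
  0 0 0 0 0
  0 0 0 0 0
  0 0 0 0 0
After step 2: ants at (1,3),(1,1),(0,1)
  0 2 0 0 0
  0 3 0 3 0
  0 0 0 0 0
  0 0 0 0 0
  0 0 0 0 0
After step 3: ants at (0,3),(0,1),(1,1)
  0 3 0 1 0
  0 4 0 2 0
  0 0 0 0 0
  0 0 0 0 0
  0 0 0 0 0

0 3 0 1 0
0 4 0 2 0
0 0 0 0 0
0 0 0 0 0
0 0 0 0 0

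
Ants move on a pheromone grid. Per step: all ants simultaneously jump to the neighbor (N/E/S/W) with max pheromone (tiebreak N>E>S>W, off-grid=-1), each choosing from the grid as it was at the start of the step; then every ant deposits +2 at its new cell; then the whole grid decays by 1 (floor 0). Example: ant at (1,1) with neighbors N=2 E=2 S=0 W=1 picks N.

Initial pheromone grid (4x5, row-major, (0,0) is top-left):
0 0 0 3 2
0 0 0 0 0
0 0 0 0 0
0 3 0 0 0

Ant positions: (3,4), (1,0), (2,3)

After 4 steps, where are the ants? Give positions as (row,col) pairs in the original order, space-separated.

Step 1: ant0:(3,4)->N->(2,4) | ant1:(1,0)->N->(0,0) | ant2:(2,3)->N->(1,3)
  grid max=2 at (0,3)
Step 2: ant0:(2,4)->N->(1,4) | ant1:(0,0)->E->(0,1) | ant2:(1,3)->N->(0,3)
  grid max=3 at (0,3)
Step 3: ant0:(1,4)->N->(0,4) | ant1:(0,1)->E->(0,2) | ant2:(0,3)->E->(0,4)
  grid max=3 at (0,4)
Step 4: ant0:(0,4)->W->(0,3) | ant1:(0,2)->E->(0,3) | ant2:(0,4)->W->(0,3)
  grid max=7 at (0,3)

(0,3) (0,3) (0,3)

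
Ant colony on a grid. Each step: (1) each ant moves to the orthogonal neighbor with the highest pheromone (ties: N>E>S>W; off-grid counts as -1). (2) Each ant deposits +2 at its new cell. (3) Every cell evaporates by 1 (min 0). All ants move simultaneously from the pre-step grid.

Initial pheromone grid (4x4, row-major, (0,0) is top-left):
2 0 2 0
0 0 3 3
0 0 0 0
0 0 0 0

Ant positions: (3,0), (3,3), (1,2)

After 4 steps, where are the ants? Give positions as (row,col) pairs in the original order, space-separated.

Step 1: ant0:(3,0)->N->(2,0) | ant1:(3,3)->N->(2,3) | ant2:(1,2)->E->(1,3)
  grid max=4 at (1,3)
Step 2: ant0:(2,0)->N->(1,0) | ant1:(2,3)->N->(1,3) | ant2:(1,3)->W->(1,2)
  grid max=5 at (1,3)
Step 3: ant0:(1,0)->N->(0,0) | ant1:(1,3)->W->(1,2) | ant2:(1,2)->E->(1,3)
  grid max=6 at (1,3)
Step 4: ant0:(0,0)->E->(0,1) | ant1:(1,2)->E->(1,3) | ant2:(1,3)->W->(1,2)
  grid max=7 at (1,3)

(0,1) (1,3) (1,2)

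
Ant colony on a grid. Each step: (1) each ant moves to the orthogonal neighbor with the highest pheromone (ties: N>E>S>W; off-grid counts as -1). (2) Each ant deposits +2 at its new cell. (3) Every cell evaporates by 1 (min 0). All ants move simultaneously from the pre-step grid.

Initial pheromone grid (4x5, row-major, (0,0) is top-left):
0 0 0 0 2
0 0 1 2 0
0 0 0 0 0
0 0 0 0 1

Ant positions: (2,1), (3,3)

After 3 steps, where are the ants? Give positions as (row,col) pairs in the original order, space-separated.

Step 1: ant0:(2,1)->N->(1,1) | ant1:(3,3)->E->(3,4)
  grid max=2 at (3,4)
Step 2: ant0:(1,1)->N->(0,1) | ant1:(3,4)->N->(2,4)
  grid max=1 at (0,1)
Step 3: ant0:(0,1)->E->(0,2) | ant1:(2,4)->S->(3,4)
  grid max=2 at (3,4)

(0,2) (3,4)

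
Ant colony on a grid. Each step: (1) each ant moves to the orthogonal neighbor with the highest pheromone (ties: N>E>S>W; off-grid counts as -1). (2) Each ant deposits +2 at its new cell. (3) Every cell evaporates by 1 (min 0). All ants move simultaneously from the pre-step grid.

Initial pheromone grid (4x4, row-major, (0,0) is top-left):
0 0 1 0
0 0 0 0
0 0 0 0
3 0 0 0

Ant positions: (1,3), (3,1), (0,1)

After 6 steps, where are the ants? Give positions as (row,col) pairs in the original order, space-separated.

Step 1: ant0:(1,3)->N->(0,3) | ant1:(3,1)->W->(3,0) | ant2:(0,1)->E->(0,2)
  grid max=4 at (3,0)
Step 2: ant0:(0,3)->W->(0,2) | ant1:(3,0)->N->(2,0) | ant2:(0,2)->E->(0,3)
  grid max=3 at (0,2)
Step 3: ant0:(0,2)->E->(0,3) | ant1:(2,0)->S->(3,0) | ant2:(0,3)->W->(0,2)
  grid max=4 at (0,2)
Step 4: ant0:(0,3)->W->(0,2) | ant1:(3,0)->N->(2,0) | ant2:(0,2)->E->(0,3)
  grid max=5 at (0,2)
Step 5: ant0:(0,2)->E->(0,3) | ant1:(2,0)->S->(3,0) | ant2:(0,3)->W->(0,2)
  grid max=6 at (0,2)
Step 6: ant0:(0,3)->W->(0,2) | ant1:(3,0)->N->(2,0) | ant2:(0,2)->E->(0,3)
  grid max=7 at (0,2)

(0,2) (2,0) (0,3)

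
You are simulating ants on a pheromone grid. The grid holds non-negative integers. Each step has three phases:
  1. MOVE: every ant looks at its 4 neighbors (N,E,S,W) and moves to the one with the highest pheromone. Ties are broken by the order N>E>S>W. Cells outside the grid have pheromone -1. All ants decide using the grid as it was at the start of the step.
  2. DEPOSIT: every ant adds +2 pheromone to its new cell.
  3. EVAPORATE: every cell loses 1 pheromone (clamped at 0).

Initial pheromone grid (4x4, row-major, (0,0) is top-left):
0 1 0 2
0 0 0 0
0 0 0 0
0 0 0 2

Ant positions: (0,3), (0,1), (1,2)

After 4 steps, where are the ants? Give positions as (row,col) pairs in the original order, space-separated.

Step 1: ant0:(0,3)->S->(1,3) | ant1:(0,1)->E->(0,2) | ant2:(1,2)->N->(0,2)
  grid max=3 at (0,2)
Step 2: ant0:(1,3)->N->(0,3) | ant1:(0,2)->E->(0,3) | ant2:(0,2)->E->(0,3)
  grid max=6 at (0,3)
Step 3: ant0:(0,3)->W->(0,2) | ant1:(0,3)->W->(0,2) | ant2:(0,3)->W->(0,2)
  grid max=7 at (0,2)
Step 4: ant0:(0,2)->E->(0,3) | ant1:(0,2)->E->(0,3) | ant2:(0,2)->E->(0,3)
  grid max=10 at (0,3)

(0,3) (0,3) (0,3)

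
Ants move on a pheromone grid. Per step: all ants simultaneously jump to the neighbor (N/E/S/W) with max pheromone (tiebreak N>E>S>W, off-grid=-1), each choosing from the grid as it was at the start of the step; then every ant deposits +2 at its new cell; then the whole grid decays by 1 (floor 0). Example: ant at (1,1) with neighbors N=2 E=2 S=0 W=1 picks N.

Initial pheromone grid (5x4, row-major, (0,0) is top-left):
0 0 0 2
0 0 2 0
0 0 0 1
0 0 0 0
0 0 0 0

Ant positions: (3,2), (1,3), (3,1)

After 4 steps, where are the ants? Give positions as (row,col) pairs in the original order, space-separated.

Step 1: ant0:(3,2)->N->(2,2) | ant1:(1,3)->N->(0,3) | ant2:(3,1)->N->(2,1)
  grid max=3 at (0,3)
Step 2: ant0:(2,2)->N->(1,2) | ant1:(0,3)->S->(1,3) | ant2:(2,1)->E->(2,2)
  grid max=2 at (0,3)
Step 3: ant0:(1,2)->S->(2,2) | ant1:(1,3)->N->(0,3) | ant2:(2,2)->N->(1,2)
  grid max=3 at (0,3)
Step 4: ant0:(2,2)->N->(1,2) | ant1:(0,3)->S->(1,3) | ant2:(1,2)->S->(2,2)
  grid max=4 at (1,2)

(1,2) (1,3) (2,2)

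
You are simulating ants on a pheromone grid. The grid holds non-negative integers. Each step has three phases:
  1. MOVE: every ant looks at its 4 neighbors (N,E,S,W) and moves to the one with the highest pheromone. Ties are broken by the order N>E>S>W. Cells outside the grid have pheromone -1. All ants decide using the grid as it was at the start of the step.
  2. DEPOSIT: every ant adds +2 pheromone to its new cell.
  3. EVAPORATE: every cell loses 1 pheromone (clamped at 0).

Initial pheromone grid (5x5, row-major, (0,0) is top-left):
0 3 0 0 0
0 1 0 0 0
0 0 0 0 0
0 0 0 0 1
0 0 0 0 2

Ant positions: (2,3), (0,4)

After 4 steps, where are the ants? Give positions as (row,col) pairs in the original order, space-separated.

Step 1: ant0:(2,3)->N->(1,3) | ant1:(0,4)->S->(1,4)
  grid max=2 at (0,1)
Step 2: ant0:(1,3)->E->(1,4) | ant1:(1,4)->W->(1,3)
  grid max=2 at (1,3)
Step 3: ant0:(1,4)->W->(1,3) | ant1:(1,3)->E->(1,4)
  grid max=3 at (1,3)
Step 4: ant0:(1,3)->E->(1,4) | ant1:(1,4)->W->(1,3)
  grid max=4 at (1,3)

(1,4) (1,3)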